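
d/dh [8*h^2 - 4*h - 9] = 16*h - 4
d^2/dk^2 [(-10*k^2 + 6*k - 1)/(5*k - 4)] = -130/(125*k^3 - 300*k^2 + 240*k - 64)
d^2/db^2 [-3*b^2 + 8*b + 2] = -6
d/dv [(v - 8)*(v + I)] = 2*v - 8 + I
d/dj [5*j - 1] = 5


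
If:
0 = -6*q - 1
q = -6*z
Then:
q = -1/6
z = 1/36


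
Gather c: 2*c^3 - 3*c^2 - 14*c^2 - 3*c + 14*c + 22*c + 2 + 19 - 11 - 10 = 2*c^3 - 17*c^2 + 33*c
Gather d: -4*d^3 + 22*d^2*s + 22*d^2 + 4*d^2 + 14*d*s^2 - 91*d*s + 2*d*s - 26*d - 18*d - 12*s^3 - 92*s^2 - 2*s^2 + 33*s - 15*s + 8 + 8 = -4*d^3 + d^2*(22*s + 26) + d*(14*s^2 - 89*s - 44) - 12*s^3 - 94*s^2 + 18*s + 16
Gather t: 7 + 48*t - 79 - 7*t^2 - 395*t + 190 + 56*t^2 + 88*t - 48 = 49*t^2 - 259*t + 70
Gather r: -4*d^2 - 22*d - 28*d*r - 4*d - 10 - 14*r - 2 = -4*d^2 - 26*d + r*(-28*d - 14) - 12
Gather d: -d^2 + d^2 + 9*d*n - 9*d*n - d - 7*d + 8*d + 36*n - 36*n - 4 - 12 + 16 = 0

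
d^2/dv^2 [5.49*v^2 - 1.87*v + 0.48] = 10.9800000000000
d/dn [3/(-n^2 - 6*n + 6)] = 6*(n + 3)/(n^2 + 6*n - 6)^2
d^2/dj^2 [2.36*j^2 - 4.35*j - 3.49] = 4.72000000000000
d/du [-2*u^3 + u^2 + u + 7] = -6*u^2 + 2*u + 1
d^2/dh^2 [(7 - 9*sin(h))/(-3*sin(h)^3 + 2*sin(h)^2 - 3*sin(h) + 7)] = (-324*sin(h)^7 + 729*sin(h)^6 + 312*sin(h)^5 - 3353*sin(h)^4 + 2535*sin(h)^3 + 1204*sin(h)^2 - 1680*sin(h) + 448)/(3*sin(h)^3 - 2*sin(h)^2 + 3*sin(h) - 7)^3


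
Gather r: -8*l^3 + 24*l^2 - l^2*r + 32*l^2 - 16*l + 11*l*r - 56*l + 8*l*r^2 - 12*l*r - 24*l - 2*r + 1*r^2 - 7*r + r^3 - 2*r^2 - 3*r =-8*l^3 + 56*l^2 - 96*l + r^3 + r^2*(8*l - 1) + r*(-l^2 - l - 12)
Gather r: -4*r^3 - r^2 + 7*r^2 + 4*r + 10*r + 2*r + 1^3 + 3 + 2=-4*r^3 + 6*r^2 + 16*r + 6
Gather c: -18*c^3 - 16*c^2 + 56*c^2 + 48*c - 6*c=-18*c^3 + 40*c^2 + 42*c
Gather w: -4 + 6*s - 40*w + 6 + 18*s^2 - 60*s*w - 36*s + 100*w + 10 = 18*s^2 - 30*s + w*(60 - 60*s) + 12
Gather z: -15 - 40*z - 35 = -40*z - 50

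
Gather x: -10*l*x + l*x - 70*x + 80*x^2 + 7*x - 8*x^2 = 72*x^2 + x*(-9*l - 63)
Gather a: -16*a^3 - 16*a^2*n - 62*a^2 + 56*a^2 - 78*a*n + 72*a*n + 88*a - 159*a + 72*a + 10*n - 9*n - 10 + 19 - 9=-16*a^3 + a^2*(-16*n - 6) + a*(1 - 6*n) + n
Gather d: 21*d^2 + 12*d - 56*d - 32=21*d^2 - 44*d - 32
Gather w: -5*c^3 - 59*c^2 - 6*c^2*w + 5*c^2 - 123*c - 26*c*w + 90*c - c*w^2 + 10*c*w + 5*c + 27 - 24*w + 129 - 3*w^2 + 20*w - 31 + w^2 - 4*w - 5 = -5*c^3 - 54*c^2 - 28*c + w^2*(-c - 2) + w*(-6*c^2 - 16*c - 8) + 120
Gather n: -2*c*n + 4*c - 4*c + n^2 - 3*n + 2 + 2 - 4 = n^2 + n*(-2*c - 3)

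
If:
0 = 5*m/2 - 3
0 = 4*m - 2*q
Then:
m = 6/5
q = 12/5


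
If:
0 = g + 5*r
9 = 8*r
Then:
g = -45/8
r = 9/8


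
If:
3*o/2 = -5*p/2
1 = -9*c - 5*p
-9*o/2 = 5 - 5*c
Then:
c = -13/17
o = -100/51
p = 20/17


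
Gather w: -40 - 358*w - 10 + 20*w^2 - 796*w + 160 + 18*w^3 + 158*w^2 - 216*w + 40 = 18*w^3 + 178*w^2 - 1370*w + 150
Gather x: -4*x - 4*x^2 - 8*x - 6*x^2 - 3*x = -10*x^2 - 15*x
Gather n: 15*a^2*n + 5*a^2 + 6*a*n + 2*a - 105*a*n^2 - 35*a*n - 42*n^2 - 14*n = 5*a^2 + 2*a + n^2*(-105*a - 42) + n*(15*a^2 - 29*a - 14)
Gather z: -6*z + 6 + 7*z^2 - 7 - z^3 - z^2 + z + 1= -z^3 + 6*z^2 - 5*z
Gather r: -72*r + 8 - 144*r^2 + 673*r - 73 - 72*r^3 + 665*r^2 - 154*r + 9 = -72*r^3 + 521*r^2 + 447*r - 56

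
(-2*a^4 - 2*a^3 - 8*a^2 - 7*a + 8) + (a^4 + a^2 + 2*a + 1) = -a^4 - 2*a^3 - 7*a^2 - 5*a + 9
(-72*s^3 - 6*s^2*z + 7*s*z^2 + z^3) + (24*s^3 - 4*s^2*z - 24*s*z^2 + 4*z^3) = -48*s^3 - 10*s^2*z - 17*s*z^2 + 5*z^3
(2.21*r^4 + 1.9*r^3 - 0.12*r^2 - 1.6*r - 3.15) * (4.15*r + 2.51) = 9.1715*r^5 + 13.4321*r^4 + 4.271*r^3 - 6.9412*r^2 - 17.0885*r - 7.9065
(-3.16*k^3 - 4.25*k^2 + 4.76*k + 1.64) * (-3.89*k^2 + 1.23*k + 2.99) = 12.2924*k^5 + 12.6457*k^4 - 33.1923*k^3 - 13.2323*k^2 + 16.2496*k + 4.9036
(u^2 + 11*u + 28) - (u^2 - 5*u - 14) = 16*u + 42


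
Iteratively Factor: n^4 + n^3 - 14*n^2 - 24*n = (n)*(n^3 + n^2 - 14*n - 24) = n*(n + 3)*(n^2 - 2*n - 8) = n*(n + 2)*(n + 3)*(n - 4)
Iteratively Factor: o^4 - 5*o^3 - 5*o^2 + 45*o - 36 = (o - 3)*(o^3 - 2*o^2 - 11*o + 12) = (o - 4)*(o - 3)*(o^2 + 2*o - 3) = (o - 4)*(o - 3)*(o + 3)*(o - 1)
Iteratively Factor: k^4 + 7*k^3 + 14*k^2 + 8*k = (k + 1)*(k^3 + 6*k^2 + 8*k) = (k + 1)*(k + 4)*(k^2 + 2*k) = k*(k + 1)*(k + 4)*(k + 2)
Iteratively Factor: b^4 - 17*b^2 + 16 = (b + 1)*(b^3 - b^2 - 16*b + 16) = (b + 1)*(b + 4)*(b^2 - 5*b + 4) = (b - 1)*(b + 1)*(b + 4)*(b - 4)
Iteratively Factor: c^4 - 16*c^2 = (c - 4)*(c^3 + 4*c^2) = (c - 4)*(c + 4)*(c^2) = c*(c - 4)*(c + 4)*(c)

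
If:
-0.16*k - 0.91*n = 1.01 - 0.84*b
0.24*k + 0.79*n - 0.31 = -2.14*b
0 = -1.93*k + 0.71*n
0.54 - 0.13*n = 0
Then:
No Solution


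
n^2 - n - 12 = (n - 4)*(n + 3)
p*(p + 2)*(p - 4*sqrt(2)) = p^3 - 4*sqrt(2)*p^2 + 2*p^2 - 8*sqrt(2)*p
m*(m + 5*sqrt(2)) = m^2 + 5*sqrt(2)*m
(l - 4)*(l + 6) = l^2 + 2*l - 24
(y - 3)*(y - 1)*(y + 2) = y^3 - 2*y^2 - 5*y + 6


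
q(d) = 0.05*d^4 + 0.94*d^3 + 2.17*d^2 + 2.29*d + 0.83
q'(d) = 0.2*d^3 + 2.82*d^2 + 4.34*d + 2.29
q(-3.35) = -11.53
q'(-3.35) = 11.88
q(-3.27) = -10.61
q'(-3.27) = 11.26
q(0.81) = 4.63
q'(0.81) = 7.76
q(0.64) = 3.44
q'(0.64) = 6.28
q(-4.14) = -23.47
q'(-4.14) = 18.46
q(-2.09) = -2.10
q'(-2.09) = 3.71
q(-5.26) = -49.70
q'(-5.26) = 28.38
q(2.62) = 40.99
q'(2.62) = 36.62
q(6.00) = 360.53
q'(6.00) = 173.05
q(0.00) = 0.83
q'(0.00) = 2.29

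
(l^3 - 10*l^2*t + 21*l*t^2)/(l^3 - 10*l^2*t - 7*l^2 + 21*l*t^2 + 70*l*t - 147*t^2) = l/(l - 7)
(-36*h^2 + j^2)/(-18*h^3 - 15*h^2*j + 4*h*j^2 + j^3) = (6*h - j)/(3*h^2 + 2*h*j - j^2)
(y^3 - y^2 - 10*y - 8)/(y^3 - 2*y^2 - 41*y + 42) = (y^3 - y^2 - 10*y - 8)/(y^3 - 2*y^2 - 41*y + 42)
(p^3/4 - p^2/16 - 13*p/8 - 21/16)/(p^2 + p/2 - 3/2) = (4*p^3 - p^2 - 26*p - 21)/(8*(2*p^2 + p - 3))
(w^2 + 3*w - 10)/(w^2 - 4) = (w + 5)/(w + 2)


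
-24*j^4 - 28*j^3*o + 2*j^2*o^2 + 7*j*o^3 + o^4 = (-2*j + o)*(j + o)*(2*j + o)*(6*j + o)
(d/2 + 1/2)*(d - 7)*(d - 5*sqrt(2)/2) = d^3/2 - 3*d^2 - 5*sqrt(2)*d^2/4 - 7*d/2 + 15*sqrt(2)*d/2 + 35*sqrt(2)/4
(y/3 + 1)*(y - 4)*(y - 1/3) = y^3/3 - 4*y^2/9 - 35*y/9 + 4/3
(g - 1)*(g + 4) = g^2 + 3*g - 4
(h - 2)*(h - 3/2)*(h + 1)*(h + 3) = h^4 + h^3/2 - 8*h^2 + 3*h/2 + 9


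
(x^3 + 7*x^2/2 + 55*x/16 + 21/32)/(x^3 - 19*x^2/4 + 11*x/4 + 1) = (8*x^2 + 26*x + 21)/(8*(x^2 - 5*x + 4))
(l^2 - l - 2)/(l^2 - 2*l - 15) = (-l^2 + l + 2)/(-l^2 + 2*l + 15)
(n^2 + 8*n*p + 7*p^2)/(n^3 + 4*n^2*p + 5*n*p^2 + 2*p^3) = (n + 7*p)/(n^2 + 3*n*p + 2*p^2)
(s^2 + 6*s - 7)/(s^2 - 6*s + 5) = (s + 7)/(s - 5)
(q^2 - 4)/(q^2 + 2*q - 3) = (q^2 - 4)/(q^2 + 2*q - 3)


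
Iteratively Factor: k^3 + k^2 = (k)*(k^2 + k) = k^2*(k + 1)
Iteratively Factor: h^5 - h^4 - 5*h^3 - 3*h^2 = (h)*(h^4 - h^3 - 5*h^2 - 3*h) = h*(h + 1)*(h^3 - 2*h^2 - 3*h) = h*(h + 1)^2*(h^2 - 3*h) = h*(h - 3)*(h + 1)^2*(h)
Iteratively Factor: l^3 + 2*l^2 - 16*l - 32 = (l + 4)*(l^2 - 2*l - 8) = (l + 2)*(l + 4)*(l - 4)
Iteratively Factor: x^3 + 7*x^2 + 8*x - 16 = (x + 4)*(x^2 + 3*x - 4) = (x + 4)^2*(x - 1)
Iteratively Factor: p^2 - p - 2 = (p + 1)*(p - 2)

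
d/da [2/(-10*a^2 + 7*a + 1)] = 2*(20*a - 7)/(-10*a^2 + 7*a + 1)^2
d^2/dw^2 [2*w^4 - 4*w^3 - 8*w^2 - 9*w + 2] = 24*w^2 - 24*w - 16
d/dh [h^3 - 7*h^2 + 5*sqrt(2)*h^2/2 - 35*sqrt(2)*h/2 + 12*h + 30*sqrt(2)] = 3*h^2 - 14*h + 5*sqrt(2)*h - 35*sqrt(2)/2 + 12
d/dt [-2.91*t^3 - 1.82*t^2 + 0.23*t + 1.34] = -8.73*t^2 - 3.64*t + 0.23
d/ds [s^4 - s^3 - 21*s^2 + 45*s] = 4*s^3 - 3*s^2 - 42*s + 45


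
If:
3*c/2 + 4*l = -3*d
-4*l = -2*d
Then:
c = -20*l/3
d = 2*l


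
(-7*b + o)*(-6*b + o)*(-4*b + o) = -168*b^3 + 94*b^2*o - 17*b*o^2 + o^3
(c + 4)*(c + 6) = c^2 + 10*c + 24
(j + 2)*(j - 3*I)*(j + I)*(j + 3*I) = j^4 + 2*j^3 + I*j^3 + 9*j^2 + 2*I*j^2 + 18*j + 9*I*j + 18*I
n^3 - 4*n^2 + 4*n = n*(n - 2)^2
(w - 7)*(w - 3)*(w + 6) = w^3 - 4*w^2 - 39*w + 126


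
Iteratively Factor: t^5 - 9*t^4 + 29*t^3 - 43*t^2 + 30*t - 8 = (t - 1)*(t^4 - 8*t^3 + 21*t^2 - 22*t + 8) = (t - 1)^2*(t^3 - 7*t^2 + 14*t - 8) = (t - 4)*(t - 1)^2*(t^2 - 3*t + 2) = (t - 4)*(t - 2)*(t - 1)^2*(t - 1)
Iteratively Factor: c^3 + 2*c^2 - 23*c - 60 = (c + 4)*(c^2 - 2*c - 15) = (c - 5)*(c + 4)*(c + 3)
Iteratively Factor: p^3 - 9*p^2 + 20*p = (p)*(p^2 - 9*p + 20) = p*(p - 4)*(p - 5)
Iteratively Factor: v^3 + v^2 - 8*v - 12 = (v - 3)*(v^2 + 4*v + 4) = (v - 3)*(v + 2)*(v + 2)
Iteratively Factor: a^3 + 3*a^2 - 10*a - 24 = (a - 3)*(a^2 + 6*a + 8) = (a - 3)*(a + 2)*(a + 4)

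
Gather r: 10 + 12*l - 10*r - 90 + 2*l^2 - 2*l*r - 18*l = 2*l^2 - 6*l + r*(-2*l - 10) - 80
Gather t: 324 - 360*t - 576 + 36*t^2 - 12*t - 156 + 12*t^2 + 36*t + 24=48*t^2 - 336*t - 384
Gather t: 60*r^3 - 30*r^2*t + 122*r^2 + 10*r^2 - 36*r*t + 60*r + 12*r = 60*r^3 + 132*r^2 + 72*r + t*(-30*r^2 - 36*r)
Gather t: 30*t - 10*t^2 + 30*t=-10*t^2 + 60*t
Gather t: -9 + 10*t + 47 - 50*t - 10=28 - 40*t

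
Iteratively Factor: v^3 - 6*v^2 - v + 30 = (v + 2)*(v^2 - 8*v + 15) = (v - 3)*(v + 2)*(v - 5)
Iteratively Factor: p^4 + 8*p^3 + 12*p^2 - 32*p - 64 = (p - 2)*(p^3 + 10*p^2 + 32*p + 32) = (p - 2)*(p + 4)*(p^2 + 6*p + 8) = (p - 2)*(p + 2)*(p + 4)*(p + 4)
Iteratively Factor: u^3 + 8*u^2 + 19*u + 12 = (u + 1)*(u^2 + 7*u + 12) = (u + 1)*(u + 4)*(u + 3)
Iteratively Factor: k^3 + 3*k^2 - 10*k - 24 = (k + 4)*(k^2 - k - 6) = (k - 3)*(k + 4)*(k + 2)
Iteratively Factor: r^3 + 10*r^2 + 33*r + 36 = (r + 3)*(r^2 + 7*r + 12) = (r + 3)*(r + 4)*(r + 3)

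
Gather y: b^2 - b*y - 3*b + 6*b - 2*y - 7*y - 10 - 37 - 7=b^2 + 3*b + y*(-b - 9) - 54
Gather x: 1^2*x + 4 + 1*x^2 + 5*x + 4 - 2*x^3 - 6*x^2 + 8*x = -2*x^3 - 5*x^2 + 14*x + 8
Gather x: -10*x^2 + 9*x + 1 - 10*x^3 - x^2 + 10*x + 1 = -10*x^3 - 11*x^2 + 19*x + 2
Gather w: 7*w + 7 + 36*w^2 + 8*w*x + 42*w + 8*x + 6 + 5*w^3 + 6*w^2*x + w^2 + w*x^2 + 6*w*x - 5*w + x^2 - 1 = 5*w^3 + w^2*(6*x + 37) + w*(x^2 + 14*x + 44) + x^2 + 8*x + 12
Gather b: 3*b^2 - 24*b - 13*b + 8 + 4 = 3*b^2 - 37*b + 12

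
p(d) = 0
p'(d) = 0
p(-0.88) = 0.00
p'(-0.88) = 0.00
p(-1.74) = 0.00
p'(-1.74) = 0.00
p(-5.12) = 0.00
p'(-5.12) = 0.00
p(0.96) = 0.00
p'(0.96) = 0.00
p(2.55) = 0.00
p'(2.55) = 0.00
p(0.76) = 0.00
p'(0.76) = 0.00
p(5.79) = 0.00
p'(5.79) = 0.00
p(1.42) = 0.00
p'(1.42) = 0.00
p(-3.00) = 0.00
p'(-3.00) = 0.00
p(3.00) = 0.00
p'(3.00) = 0.00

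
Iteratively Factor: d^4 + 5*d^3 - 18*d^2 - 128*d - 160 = (d + 4)*(d^3 + d^2 - 22*d - 40) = (d + 4)^2*(d^2 - 3*d - 10) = (d - 5)*(d + 4)^2*(d + 2)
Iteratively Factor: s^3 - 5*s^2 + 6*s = (s - 3)*(s^2 - 2*s) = s*(s - 3)*(s - 2)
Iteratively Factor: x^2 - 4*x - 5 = (x - 5)*(x + 1)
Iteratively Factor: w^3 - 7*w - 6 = (w - 3)*(w^2 + 3*w + 2) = (w - 3)*(w + 1)*(w + 2)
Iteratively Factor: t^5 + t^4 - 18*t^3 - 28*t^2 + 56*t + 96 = (t - 2)*(t^4 + 3*t^3 - 12*t^2 - 52*t - 48) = (t - 4)*(t - 2)*(t^3 + 7*t^2 + 16*t + 12) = (t - 4)*(t - 2)*(t + 3)*(t^2 + 4*t + 4) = (t - 4)*(t - 2)*(t + 2)*(t + 3)*(t + 2)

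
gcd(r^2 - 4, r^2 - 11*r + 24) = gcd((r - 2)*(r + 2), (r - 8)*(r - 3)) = 1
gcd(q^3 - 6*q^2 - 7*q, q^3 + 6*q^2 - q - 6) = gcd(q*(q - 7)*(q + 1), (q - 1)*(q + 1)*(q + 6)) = q + 1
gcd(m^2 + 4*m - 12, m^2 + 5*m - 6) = m + 6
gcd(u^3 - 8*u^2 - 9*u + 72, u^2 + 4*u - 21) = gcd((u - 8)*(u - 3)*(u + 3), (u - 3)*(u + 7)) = u - 3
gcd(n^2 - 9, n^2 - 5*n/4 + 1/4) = 1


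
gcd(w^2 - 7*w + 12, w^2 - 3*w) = w - 3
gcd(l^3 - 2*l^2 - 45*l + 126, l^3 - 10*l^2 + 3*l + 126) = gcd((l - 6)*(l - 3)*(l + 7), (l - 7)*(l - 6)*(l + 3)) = l - 6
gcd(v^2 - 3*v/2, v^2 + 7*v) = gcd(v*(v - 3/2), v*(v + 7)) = v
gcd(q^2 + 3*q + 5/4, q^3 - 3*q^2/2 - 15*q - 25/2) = q + 5/2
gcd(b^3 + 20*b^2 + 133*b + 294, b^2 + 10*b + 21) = b + 7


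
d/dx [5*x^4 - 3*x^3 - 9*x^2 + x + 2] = 20*x^3 - 9*x^2 - 18*x + 1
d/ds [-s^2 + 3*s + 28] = 3 - 2*s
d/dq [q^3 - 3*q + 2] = 3*q^2 - 3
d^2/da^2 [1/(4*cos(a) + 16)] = (sin(a)^2 + 4*cos(a) + 1)/(4*(cos(a) + 4)^3)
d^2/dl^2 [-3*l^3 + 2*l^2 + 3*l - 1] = 4 - 18*l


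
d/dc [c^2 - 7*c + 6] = 2*c - 7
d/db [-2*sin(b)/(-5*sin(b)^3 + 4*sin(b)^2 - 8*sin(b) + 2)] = 4*(-5*sin(b)^3 + 2*sin(b)^2 - 1)*cos(b)/(5*sin(b)^3 - 4*sin(b)^2 + 8*sin(b) - 2)^2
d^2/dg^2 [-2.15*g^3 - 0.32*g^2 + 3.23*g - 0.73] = -12.9*g - 0.64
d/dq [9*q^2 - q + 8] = 18*q - 1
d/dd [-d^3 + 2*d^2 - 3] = d*(4 - 3*d)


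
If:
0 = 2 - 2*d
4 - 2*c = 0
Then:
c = 2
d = 1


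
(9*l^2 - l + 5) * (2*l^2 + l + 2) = 18*l^4 + 7*l^3 + 27*l^2 + 3*l + 10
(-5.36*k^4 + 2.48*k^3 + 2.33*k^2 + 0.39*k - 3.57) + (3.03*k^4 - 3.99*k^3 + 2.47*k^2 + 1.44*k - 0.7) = -2.33*k^4 - 1.51*k^3 + 4.8*k^2 + 1.83*k - 4.27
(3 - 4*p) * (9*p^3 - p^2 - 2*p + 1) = -36*p^4 + 31*p^3 + 5*p^2 - 10*p + 3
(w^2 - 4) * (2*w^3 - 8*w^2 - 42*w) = 2*w^5 - 8*w^4 - 50*w^3 + 32*w^2 + 168*w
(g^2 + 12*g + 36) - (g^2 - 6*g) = 18*g + 36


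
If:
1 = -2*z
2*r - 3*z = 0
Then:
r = -3/4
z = -1/2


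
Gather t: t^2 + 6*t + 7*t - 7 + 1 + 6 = t^2 + 13*t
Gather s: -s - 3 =-s - 3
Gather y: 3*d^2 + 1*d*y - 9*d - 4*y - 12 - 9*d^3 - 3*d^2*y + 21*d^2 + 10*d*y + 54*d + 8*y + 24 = -9*d^3 + 24*d^2 + 45*d + y*(-3*d^2 + 11*d + 4) + 12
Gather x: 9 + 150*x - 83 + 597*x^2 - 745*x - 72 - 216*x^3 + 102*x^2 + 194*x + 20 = -216*x^3 + 699*x^2 - 401*x - 126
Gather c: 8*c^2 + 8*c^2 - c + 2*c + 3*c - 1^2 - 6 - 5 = 16*c^2 + 4*c - 12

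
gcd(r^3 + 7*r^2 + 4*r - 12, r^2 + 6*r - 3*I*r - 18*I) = r + 6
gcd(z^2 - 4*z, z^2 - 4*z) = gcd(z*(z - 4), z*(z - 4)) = z^2 - 4*z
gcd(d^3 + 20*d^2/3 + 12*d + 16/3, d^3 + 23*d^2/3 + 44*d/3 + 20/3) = d^2 + 8*d/3 + 4/3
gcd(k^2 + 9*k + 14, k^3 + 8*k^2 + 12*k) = k + 2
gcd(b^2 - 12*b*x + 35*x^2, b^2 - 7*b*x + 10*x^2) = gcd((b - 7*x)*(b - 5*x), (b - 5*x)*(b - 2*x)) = -b + 5*x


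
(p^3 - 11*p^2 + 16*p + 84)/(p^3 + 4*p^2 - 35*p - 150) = (p^2 - 5*p - 14)/(p^2 + 10*p + 25)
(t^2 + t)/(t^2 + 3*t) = (t + 1)/(t + 3)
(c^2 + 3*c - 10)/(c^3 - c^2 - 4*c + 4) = (c + 5)/(c^2 + c - 2)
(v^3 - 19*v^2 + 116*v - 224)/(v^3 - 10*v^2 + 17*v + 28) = (v - 8)/(v + 1)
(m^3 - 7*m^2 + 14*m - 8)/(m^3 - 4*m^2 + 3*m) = (m^2 - 6*m + 8)/(m*(m - 3))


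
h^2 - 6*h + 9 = (h - 3)^2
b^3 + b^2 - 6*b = b*(b - 2)*(b + 3)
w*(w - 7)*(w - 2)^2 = w^4 - 11*w^3 + 32*w^2 - 28*w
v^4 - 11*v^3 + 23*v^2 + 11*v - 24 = (v - 8)*(v - 3)*(v - 1)*(v + 1)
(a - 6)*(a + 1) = a^2 - 5*a - 6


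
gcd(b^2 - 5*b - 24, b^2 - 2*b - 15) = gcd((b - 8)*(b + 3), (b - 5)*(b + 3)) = b + 3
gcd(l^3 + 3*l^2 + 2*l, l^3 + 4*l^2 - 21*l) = l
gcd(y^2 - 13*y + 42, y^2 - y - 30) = y - 6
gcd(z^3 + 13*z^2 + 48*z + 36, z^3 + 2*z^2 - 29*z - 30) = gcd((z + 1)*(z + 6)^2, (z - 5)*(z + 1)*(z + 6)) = z^2 + 7*z + 6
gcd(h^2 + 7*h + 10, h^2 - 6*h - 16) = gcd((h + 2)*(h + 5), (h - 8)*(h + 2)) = h + 2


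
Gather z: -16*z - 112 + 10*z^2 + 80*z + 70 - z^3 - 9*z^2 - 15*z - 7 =-z^3 + z^2 + 49*z - 49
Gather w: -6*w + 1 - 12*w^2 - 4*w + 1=-12*w^2 - 10*w + 2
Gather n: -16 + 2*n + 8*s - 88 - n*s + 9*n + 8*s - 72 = n*(11 - s) + 16*s - 176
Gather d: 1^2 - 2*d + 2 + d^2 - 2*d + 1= d^2 - 4*d + 4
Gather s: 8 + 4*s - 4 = 4*s + 4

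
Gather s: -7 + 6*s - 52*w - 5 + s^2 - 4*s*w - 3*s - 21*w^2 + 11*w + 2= s^2 + s*(3 - 4*w) - 21*w^2 - 41*w - 10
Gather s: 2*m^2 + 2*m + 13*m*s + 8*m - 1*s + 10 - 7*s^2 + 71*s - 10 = 2*m^2 + 10*m - 7*s^2 + s*(13*m + 70)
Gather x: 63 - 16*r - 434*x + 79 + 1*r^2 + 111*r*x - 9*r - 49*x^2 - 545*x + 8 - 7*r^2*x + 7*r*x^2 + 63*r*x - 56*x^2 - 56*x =r^2 - 25*r + x^2*(7*r - 105) + x*(-7*r^2 + 174*r - 1035) + 150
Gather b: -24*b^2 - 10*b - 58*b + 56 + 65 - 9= -24*b^2 - 68*b + 112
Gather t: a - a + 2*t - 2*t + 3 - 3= 0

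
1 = 1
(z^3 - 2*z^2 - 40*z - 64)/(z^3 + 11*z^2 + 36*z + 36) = (z^2 - 4*z - 32)/(z^2 + 9*z + 18)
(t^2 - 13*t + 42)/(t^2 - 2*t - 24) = (t - 7)/(t + 4)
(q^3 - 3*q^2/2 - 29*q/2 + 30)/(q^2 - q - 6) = (q^2 + 3*q/2 - 10)/(q + 2)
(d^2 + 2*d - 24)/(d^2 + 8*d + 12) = (d - 4)/(d + 2)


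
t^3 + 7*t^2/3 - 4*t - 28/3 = (t - 2)*(t + 2)*(t + 7/3)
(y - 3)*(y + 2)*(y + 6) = y^3 + 5*y^2 - 12*y - 36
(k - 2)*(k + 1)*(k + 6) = k^3 + 5*k^2 - 8*k - 12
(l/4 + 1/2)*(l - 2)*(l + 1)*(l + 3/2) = l^4/4 + 5*l^3/8 - 5*l^2/8 - 5*l/2 - 3/2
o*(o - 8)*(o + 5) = o^3 - 3*o^2 - 40*o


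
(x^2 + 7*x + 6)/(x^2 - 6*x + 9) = (x^2 + 7*x + 6)/(x^2 - 6*x + 9)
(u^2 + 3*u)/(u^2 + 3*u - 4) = u*(u + 3)/(u^2 + 3*u - 4)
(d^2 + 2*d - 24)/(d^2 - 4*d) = (d + 6)/d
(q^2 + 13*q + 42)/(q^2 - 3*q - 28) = (q^2 + 13*q + 42)/(q^2 - 3*q - 28)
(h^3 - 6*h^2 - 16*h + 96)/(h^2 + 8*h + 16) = (h^2 - 10*h + 24)/(h + 4)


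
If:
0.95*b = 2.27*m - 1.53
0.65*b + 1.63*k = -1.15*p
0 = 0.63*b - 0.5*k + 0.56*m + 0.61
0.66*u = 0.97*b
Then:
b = 0.680412371134021*u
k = 1.17624415277715*u + 1.97488986784141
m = 0.284754076025251*u + 0.674008810572687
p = -2.05177913935988*u - 2.79919172572304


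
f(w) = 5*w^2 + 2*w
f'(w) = 10*w + 2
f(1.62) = 16.36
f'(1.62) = 18.20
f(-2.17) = 19.20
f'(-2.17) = -19.70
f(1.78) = 19.40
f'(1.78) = 19.80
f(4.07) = 90.96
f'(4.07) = 42.70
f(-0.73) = 1.20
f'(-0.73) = -5.30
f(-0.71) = 1.10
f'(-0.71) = -5.10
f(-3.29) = 47.54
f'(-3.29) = -30.90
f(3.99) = 87.58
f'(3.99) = 41.90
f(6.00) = 192.00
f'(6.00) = 62.00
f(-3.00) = 39.00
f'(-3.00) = -28.00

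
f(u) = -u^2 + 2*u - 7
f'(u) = 2 - 2*u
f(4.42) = -17.70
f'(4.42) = -6.84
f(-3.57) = -26.88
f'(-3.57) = 9.14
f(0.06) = -6.88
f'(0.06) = 1.88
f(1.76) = -6.58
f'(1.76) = -1.52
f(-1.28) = -11.20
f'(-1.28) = 4.56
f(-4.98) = -41.76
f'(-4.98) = 11.96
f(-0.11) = -7.23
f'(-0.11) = 2.22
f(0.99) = -6.00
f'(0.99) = 0.02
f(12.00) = -127.00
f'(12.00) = -22.00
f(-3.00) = -22.00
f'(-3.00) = 8.00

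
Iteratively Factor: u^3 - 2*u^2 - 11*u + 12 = (u - 4)*(u^2 + 2*u - 3) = (u - 4)*(u - 1)*(u + 3)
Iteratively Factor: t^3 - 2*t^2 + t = (t - 1)*(t^2 - t) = (t - 1)^2*(t)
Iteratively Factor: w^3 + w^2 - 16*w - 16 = (w + 1)*(w^2 - 16) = (w + 1)*(w + 4)*(w - 4)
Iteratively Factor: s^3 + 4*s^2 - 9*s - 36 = (s + 3)*(s^2 + s - 12) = (s + 3)*(s + 4)*(s - 3)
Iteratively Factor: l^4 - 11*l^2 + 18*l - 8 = (l + 4)*(l^3 - 4*l^2 + 5*l - 2) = (l - 1)*(l + 4)*(l^2 - 3*l + 2) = (l - 1)^2*(l + 4)*(l - 2)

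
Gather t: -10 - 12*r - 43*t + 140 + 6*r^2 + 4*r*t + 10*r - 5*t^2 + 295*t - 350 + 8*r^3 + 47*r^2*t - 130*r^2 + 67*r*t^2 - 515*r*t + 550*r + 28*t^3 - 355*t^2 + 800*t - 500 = 8*r^3 - 124*r^2 + 548*r + 28*t^3 + t^2*(67*r - 360) + t*(47*r^2 - 511*r + 1052) - 720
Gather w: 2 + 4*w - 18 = 4*w - 16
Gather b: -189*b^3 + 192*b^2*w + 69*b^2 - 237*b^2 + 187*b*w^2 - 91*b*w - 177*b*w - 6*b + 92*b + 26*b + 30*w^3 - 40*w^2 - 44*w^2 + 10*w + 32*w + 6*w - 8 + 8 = -189*b^3 + b^2*(192*w - 168) + b*(187*w^2 - 268*w + 112) + 30*w^3 - 84*w^2 + 48*w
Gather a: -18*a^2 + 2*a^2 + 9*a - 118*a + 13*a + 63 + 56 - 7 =-16*a^2 - 96*a + 112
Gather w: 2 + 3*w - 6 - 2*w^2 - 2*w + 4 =-2*w^2 + w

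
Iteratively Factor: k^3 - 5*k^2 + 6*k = (k)*(k^2 - 5*k + 6) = k*(k - 2)*(k - 3)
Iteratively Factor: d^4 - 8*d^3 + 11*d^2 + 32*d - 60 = (d - 2)*(d^3 - 6*d^2 - d + 30) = (d - 3)*(d - 2)*(d^2 - 3*d - 10) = (d - 5)*(d - 3)*(d - 2)*(d + 2)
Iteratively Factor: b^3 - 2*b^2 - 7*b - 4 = (b + 1)*(b^2 - 3*b - 4) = (b + 1)^2*(b - 4)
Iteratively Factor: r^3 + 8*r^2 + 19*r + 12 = (r + 4)*(r^2 + 4*r + 3) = (r + 3)*(r + 4)*(r + 1)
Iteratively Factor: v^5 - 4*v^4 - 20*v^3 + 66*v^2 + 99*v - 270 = (v - 3)*(v^4 - v^3 - 23*v^2 - 3*v + 90) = (v - 3)*(v - 2)*(v^3 + v^2 - 21*v - 45) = (v - 5)*(v - 3)*(v - 2)*(v^2 + 6*v + 9) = (v - 5)*(v - 3)*(v - 2)*(v + 3)*(v + 3)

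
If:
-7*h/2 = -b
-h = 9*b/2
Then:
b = 0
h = 0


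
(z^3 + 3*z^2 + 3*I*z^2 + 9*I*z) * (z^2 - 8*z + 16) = z^5 - 5*z^4 + 3*I*z^4 - 8*z^3 - 15*I*z^3 + 48*z^2 - 24*I*z^2 + 144*I*z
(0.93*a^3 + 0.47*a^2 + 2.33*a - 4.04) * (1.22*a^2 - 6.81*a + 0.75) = 1.1346*a^5 - 5.7599*a^4 + 0.3394*a^3 - 20.4436*a^2 + 29.2599*a - 3.03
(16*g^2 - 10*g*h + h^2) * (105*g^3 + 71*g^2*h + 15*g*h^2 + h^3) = 1680*g^5 + 86*g^4*h - 365*g^3*h^2 - 63*g^2*h^3 + 5*g*h^4 + h^5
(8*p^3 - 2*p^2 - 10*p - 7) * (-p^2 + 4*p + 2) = -8*p^5 + 34*p^4 + 18*p^3 - 37*p^2 - 48*p - 14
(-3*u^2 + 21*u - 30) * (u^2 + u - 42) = -3*u^4 + 18*u^3 + 117*u^2 - 912*u + 1260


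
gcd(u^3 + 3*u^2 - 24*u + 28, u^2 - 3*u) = 1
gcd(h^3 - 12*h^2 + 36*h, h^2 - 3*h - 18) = h - 6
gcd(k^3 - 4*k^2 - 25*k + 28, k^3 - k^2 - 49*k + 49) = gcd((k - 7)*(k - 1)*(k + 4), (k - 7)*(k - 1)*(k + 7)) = k^2 - 8*k + 7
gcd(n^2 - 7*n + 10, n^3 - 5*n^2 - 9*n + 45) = n - 5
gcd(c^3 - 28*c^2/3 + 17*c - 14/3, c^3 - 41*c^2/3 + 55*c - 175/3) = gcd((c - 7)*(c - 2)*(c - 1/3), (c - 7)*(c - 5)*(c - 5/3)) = c - 7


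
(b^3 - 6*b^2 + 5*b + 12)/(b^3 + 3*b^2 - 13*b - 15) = (b - 4)/(b + 5)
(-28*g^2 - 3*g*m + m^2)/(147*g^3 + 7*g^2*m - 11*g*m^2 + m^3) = (-4*g - m)/(21*g^2 + 4*g*m - m^2)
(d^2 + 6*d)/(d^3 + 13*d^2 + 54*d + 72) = d/(d^2 + 7*d + 12)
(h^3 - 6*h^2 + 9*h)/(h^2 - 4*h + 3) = h*(h - 3)/(h - 1)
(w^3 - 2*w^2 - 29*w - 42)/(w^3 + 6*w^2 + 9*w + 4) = (w^3 - 2*w^2 - 29*w - 42)/(w^3 + 6*w^2 + 9*w + 4)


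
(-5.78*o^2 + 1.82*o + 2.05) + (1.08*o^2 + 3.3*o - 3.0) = -4.7*o^2 + 5.12*o - 0.95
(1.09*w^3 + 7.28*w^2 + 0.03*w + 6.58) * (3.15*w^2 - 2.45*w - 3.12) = 3.4335*w^5 + 20.2615*w^4 - 21.1423*w^3 - 2.0601*w^2 - 16.2146*w - 20.5296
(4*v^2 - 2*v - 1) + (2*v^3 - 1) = 2*v^3 + 4*v^2 - 2*v - 2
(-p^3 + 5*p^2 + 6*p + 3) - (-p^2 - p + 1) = -p^3 + 6*p^2 + 7*p + 2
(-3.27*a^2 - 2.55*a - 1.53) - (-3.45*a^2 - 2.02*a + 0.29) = 0.18*a^2 - 0.53*a - 1.82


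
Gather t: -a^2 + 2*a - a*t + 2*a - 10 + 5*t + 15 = -a^2 + 4*a + t*(5 - a) + 5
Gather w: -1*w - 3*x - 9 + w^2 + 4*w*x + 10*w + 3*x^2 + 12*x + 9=w^2 + w*(4*x + 9) + 3*x^2 + 9*x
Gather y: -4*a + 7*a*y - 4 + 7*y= -4*a + y*(7*a + 7) - 4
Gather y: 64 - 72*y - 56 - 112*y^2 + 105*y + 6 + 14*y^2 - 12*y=-98*y^2 + 21*y + 14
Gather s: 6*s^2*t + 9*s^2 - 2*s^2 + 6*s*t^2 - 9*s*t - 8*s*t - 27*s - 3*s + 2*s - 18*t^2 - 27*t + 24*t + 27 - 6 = s^2*(6*t + 7) + s*(6*t^2 - 17*t - 28) - 18*t^2 - 3*t + 21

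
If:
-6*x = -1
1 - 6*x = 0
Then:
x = 1/6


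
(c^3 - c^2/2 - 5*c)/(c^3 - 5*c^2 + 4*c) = (c^2 - c/2 - 5)/(c^2 - 5*c + 4)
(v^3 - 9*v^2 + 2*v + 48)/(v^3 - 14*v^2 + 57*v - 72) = (v + 2)/(v - 3)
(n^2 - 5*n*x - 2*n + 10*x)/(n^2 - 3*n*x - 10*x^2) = (n - 2)/(n + 2*x)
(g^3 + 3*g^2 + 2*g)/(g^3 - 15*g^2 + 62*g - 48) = g*(g^2 + 3*g + 2)/(g^3 - 15*g^2 + 62*g - 48)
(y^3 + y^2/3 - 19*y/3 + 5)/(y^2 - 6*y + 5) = (y^2 + 4*y/3 - 5)/(y - 5)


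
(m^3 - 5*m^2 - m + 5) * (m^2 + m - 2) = m^5 - 4*m^4 - 8*m^3 + 14*m^2 + 7*m - 10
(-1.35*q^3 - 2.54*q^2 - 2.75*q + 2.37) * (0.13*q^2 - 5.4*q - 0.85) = -0.1755*q^5 + 6.9598*q^4 + 14.506*q^3 + 17.3171*q^2 - 10.4605*q - 2.0145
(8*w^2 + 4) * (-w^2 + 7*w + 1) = -8*w^4 + 56*w^3 + 4*w^2 + 28*w + 4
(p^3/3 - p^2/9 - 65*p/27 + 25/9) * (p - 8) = p^4/3 - 25*p^3/9 - 41*p^2/27 + 595*p/27 - 200/9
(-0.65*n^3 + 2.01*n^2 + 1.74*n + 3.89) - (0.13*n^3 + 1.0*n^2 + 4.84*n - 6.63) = -0.78*n^3 + 1.01*n^2 - 3.1*n + 10.52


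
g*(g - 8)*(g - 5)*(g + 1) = g^4 - 12*g^3 + 27*g^2 + 40*g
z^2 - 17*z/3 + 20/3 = (z - 4)*(z - 5/3)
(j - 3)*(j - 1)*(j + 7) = j^3 + 3*j^2 - 25*j + 21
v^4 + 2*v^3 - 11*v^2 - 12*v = v*(v - 3)*(v + 1)*(v + 4)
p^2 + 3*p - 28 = (p - 4)*(p + 7)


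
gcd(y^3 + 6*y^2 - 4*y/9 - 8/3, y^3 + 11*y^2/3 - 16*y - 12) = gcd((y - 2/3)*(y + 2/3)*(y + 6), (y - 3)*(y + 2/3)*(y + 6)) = y^2 + 20*y/3 + 4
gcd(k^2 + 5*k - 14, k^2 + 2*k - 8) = k - 2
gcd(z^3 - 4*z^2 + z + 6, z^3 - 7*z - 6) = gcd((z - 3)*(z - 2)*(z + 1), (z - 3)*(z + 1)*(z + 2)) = z^2 - 2*z - 3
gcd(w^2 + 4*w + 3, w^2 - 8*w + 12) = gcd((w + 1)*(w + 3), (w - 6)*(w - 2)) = 1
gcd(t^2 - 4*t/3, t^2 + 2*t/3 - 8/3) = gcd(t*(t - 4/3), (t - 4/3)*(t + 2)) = t - 4/3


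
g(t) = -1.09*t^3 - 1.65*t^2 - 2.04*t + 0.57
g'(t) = -3.27*t^2 - 3.3*t - 2.04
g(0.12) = 0.30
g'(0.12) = -2.48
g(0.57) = -1.33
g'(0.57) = -4.98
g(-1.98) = 6.60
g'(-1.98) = -8.33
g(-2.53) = 12.82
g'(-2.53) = -14.62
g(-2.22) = 8.89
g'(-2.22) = -10.83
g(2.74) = -39.83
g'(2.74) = -35.63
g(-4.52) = 76.74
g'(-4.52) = -53.93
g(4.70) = -158.63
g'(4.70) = -89.78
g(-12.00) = 1670.97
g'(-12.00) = -433.32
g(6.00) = -306.51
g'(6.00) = -139.56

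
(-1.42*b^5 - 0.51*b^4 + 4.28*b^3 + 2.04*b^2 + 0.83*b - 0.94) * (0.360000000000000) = -0.5112*b^5 - 0.1836*b^4 + 1.5408*b^3 + 0.7344*b^2 + 0.2988*b - 0.3384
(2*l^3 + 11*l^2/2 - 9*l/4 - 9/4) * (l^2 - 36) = 2*l^5 + 11*l^4/2 - 297*l^3/4 - 801*l^2/4 + 81*l + 81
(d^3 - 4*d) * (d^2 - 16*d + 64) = d^5 - 16*d^4 + 60*d^3 + 64*d^2 - 256*d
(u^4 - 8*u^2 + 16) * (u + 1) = u^5 + u^4 - 8*u^3 - 8*u^2 + 16*u + 16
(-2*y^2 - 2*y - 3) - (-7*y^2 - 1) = 5*y^2 - 2*y - 2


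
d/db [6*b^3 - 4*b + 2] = 18*b^2 - 4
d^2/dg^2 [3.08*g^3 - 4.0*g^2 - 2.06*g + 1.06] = 18.48*g - 8.0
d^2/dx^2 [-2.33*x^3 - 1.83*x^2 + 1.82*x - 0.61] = -13.98*x - 3.66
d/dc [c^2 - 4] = 2*c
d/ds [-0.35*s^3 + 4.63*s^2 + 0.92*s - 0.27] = -1.05*s^2 + 9.26*s + 0.92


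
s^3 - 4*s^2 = s^2*(s - 4)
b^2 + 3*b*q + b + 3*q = (b + 1)*(b + 3*q)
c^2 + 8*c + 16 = (c + 4)^2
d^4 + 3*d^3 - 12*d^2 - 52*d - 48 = (d - 4)*(d + 2)^2*(d + 3)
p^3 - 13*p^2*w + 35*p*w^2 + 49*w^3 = (p - 7*w)^2*(p + w)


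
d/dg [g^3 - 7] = 3*g^2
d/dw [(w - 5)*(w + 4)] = 2*w - 1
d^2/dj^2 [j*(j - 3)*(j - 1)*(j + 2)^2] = 20*j^3 - 54*j - 8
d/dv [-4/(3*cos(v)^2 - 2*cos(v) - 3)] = 8*(1 - 3*cos(v))*sin(v)/(3*sin(v)^2 + 2*cos(v))^2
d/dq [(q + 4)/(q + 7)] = 3/(q + 7)^2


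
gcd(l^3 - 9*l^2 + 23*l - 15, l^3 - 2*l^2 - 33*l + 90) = l^2 - 8*l + 15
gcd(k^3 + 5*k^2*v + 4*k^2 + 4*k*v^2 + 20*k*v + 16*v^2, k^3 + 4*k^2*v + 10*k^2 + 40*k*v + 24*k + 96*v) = k^2 + 4*k*v + 4*k + 16*v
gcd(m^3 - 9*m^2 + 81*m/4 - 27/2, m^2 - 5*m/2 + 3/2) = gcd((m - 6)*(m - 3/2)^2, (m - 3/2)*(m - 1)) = m - 3/2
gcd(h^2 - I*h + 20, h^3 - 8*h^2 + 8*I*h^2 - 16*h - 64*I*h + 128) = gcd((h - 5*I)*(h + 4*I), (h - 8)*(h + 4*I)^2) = h + 4*I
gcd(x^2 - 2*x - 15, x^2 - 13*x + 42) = 1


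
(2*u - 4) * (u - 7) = 2*u^2 - 18*u + 28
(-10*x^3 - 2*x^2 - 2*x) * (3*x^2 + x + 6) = -30*x^5 - 16*x^4 - 68*x^3 - 14*x^2 - 12*x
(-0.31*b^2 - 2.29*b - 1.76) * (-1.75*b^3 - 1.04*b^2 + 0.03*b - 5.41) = 0.5425*b^5 + 4.3299*b^4 + 5.4523*b^3 + 3.4388*b^2 + 12.3361*b + 9.5216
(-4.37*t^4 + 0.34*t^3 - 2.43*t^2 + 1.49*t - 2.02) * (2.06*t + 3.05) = -9.0022*t^5 - 12.6281*t^4 - 3.9688*t^3 - 4.3421*t^2 + 0.383299999999999*t - 6.161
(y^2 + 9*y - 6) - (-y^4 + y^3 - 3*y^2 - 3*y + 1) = y^4 - y^3 + 4*y^2 + 12*y - 7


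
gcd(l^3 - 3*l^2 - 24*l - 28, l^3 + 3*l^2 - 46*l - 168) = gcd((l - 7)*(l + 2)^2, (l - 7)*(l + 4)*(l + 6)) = l - 7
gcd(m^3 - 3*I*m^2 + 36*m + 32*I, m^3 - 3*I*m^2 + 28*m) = m + 4*I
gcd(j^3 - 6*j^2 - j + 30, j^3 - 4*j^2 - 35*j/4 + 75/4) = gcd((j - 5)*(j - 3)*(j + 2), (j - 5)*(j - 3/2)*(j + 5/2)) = j - 5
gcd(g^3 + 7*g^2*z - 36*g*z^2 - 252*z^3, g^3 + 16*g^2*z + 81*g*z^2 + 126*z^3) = g^2 + 13*g*z + 42*z^2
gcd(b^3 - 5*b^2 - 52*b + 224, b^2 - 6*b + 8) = b - 4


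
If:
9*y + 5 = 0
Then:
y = -5/9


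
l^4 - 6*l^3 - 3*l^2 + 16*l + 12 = (l - 6)*(l - 2)*(l + 1)^2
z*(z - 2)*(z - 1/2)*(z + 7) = z^4 + 9*z^3/2 - 33*z^2/2 + 7*z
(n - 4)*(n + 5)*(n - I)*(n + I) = n^4 + n^3 - 19*n^2 + n - 20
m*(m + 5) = m^2 + 5*m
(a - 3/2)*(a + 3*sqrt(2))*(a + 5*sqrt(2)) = a^3 - 3*a^2/2 + 8*sqrt(2)*a^2 - 12*sqrt(2)*a + 30*a - 45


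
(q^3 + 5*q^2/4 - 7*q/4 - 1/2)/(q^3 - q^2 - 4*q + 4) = (q + 1/4)/(q - 2)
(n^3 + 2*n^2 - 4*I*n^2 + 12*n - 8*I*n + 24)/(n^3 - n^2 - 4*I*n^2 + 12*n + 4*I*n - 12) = (n + 2)/(n - 1)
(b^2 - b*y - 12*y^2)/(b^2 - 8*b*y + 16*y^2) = (-b - 3*y)/(-b + 4*y)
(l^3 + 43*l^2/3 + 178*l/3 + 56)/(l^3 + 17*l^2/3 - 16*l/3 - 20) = (3*l^2 + 25*l + 28)/(3*l^2 - l - 10)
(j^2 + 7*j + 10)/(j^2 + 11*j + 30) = (j + 2)/(j + 6)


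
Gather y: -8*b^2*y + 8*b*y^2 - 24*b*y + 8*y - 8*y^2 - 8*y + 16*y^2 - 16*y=y^2*(8*b + 8) + y*(-8*b^2 - 24*b - 16)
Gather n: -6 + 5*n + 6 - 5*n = 0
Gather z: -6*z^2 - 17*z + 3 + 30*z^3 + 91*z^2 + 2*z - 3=30*z^3 + 85*z^2 - 15*z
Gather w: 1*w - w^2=-w^2 + w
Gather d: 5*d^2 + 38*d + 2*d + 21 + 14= 5*d^2 + 40*d + 35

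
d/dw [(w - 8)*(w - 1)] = 2*w - 9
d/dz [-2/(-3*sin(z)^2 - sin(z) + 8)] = -2*(6*sin(z) + 1)*cos(z)/(3*sin(z)^2 + sin(z) - 8)^2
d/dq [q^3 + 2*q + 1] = 3*q^2 + 2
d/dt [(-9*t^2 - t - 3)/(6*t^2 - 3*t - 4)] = (33*t^2 + 108*t - 5)/(36*t^4 - 36*t^3 - 39*t^2 + 24*t + 16)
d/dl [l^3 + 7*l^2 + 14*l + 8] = 3*l^2 + 14*l + 14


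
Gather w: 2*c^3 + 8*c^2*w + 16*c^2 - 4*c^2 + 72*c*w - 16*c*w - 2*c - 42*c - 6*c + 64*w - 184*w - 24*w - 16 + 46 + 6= 2*c^3 + 12*c^2 - 50*c + w*(8*c^2 + 56*c - 144) + 36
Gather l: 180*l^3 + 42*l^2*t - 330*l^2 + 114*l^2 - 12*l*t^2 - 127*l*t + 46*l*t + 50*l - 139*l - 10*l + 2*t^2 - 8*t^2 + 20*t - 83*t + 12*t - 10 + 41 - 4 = 180*l^3 + l^2*(42*t - 216) + l*(-12*t^2 - 81*t - 99) - 6*t^2 - 51*t + 27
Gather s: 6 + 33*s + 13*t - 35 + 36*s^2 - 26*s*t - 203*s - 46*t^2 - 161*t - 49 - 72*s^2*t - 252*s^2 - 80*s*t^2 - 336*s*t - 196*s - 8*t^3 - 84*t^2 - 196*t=s^2*(-72*t - 216) + s*(-80*t^2 - 362*t - 366) - 8*t^3 - 130*t^2 - 344*t - 78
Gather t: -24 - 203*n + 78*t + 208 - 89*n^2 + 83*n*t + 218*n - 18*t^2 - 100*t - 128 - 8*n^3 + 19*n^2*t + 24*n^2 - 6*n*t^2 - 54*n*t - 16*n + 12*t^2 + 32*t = -8*n^3 - 65*n^2 - n + t^2*(-6*n - 6) + t*(19*n^2 + 29*n + 10) + 56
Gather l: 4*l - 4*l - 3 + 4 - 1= 0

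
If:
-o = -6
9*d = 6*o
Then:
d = 4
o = 6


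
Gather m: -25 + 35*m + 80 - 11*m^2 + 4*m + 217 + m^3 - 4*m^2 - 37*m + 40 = m^3 - 15*m^2 + 2*m + 312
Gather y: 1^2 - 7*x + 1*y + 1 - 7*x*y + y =-7*x + y*(2 - 7*x) + 2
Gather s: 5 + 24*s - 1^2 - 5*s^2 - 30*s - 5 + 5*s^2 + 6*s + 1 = 0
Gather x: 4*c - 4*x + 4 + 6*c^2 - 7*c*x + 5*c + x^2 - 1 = 6*c^2 + 9*c + x^2 + x*(-7*c - 4) + 3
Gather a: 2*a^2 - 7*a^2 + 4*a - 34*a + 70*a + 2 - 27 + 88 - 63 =-5*a^2 + 40*a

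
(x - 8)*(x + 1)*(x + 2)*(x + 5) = x^4 - 47*x^2 - 126*x - 80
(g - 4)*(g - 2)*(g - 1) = g^3 - 7*g^2 + 14*g - 8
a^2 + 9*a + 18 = (a + 3)*(a + 6)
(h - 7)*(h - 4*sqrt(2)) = h^2 - 7*h - 4*sqrt(2)*h + 28*sqrt(2)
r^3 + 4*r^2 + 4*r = r*(r + 2)^2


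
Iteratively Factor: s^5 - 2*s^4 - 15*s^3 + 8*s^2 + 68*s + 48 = (s + 2)*(s^4 - 4*s^3 - 7*s^2 + 22*s + 24) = (s + 1)*(s + 2)*(s^3 - 5*s^2 - 2*s + 24) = (s - 4)*(s + 1)*(s + 2)*(s^2 - s - 6) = (s - 4)*(s - 3)*(s + 1)*(s + 2)*(s + 2)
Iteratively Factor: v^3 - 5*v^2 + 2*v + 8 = (v - 4)*(v^2 - v - 2) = (v - 4)*(v - 2)*(v + 1)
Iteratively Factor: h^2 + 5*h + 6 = (h + 3)*(h + 2)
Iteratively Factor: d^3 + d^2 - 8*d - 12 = (d + 2)*(d^2 - d - 6) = (d + 2)^2*(d - 3)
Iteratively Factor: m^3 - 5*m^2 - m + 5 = (m + 1)*(m^2 - 6*m + 5) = (m - 1)*(m + 1)*(m - 5)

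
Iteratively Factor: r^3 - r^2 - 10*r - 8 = (r + 1)*(r^2 - 2*r - 8) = (r + 1)*(r + 2)*(r - 4)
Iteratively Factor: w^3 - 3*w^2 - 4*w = (w - 4)*(w^2 + w) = (w - 4)*(w + 1)*(w)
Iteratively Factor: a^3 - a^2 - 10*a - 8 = (a + 1)*(a^2 - 2*a - 8) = (a - 4)*(a + 1)*(a + 2)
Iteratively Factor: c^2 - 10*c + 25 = (c - 5)*(c - 5)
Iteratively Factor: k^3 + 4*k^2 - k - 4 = (k + 4)*(k^2 - 1) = (k + 1)*(k + 4)*(k - 1)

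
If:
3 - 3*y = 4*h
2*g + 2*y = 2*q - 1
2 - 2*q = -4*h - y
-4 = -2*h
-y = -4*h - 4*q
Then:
No Solution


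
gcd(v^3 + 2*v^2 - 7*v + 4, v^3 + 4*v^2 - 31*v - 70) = 1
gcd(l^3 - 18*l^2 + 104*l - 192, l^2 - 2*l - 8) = l - 4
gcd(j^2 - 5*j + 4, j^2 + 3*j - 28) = j - 4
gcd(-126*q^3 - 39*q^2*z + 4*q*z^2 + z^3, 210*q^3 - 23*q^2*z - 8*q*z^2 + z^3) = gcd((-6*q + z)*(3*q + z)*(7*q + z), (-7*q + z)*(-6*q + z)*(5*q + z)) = -6*q + z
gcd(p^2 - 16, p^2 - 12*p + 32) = p - 4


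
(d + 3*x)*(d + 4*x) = d^2 + 7*d*x + 12*x^2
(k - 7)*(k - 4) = k^2 - 11*k + 28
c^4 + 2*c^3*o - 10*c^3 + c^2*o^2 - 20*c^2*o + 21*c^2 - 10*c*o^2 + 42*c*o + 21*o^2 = (c - 7)*(c - 3)*(c + o)^2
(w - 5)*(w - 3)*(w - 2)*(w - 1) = w^4 - 11*w^3 + 41*w^2 - 61*w + 30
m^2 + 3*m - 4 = (m - 1)*(m + 4)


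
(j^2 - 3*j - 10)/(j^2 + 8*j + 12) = (j - 5)/(j + 6)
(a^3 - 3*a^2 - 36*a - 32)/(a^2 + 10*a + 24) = (a^2 - 7*a - 8)/(a + 6)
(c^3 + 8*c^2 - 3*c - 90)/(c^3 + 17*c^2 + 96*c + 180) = (c - 3)/(c + 6)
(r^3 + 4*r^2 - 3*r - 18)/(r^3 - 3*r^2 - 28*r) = (-r^3 - 4*r^2 + 3*r + 18)/(r*(-r^2 + 3*r + 28))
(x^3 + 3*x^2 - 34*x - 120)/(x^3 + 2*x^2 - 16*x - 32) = (x^2 - x - 30)/(x^2 - 2*x - 8)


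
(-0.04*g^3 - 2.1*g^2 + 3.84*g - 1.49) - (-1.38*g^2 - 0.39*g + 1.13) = -0.04*g^3 - 0.72*g^2 + 4.23*g - 2.62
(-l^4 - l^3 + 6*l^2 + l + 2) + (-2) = -l^4 - l^3 + 6*l^2 + l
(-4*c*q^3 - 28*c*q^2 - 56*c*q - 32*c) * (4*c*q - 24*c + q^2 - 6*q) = -16*c^2*q^4 - 16*c^2*q^3 + 448*c^2*q^2 + 1216*c^2*q + 768*c^2 - 4*c*q^5 - 4*c*q^4 + 112*c*q^3 + 304*c*q^2 + 192*c*q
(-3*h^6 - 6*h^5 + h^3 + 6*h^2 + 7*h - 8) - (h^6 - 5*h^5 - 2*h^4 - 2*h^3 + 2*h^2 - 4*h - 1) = -4*h^6 - h^5 + 2*h^4 + 3*h^3 + 4*h^2 + 11*h - 7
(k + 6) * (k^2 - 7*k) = k^3 - k^2 - 42*k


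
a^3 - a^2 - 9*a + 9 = (a - 3)*(a - 1)*(a + 3)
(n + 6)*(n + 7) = n^2 + 13*n + 42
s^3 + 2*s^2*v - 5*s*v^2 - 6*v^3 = (s - 2*v)*(s + v)*(s + 3*v)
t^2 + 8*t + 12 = (t + 2)*(t + 6)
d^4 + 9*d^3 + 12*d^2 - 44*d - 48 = (d - 2)*(d + 1)*(d + 4)*(d + 6)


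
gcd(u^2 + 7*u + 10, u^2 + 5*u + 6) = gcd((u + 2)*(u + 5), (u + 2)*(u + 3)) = u + 2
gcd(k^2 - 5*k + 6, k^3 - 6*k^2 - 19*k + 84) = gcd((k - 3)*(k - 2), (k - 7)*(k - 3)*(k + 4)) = k - 3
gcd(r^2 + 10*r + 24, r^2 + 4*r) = r + 4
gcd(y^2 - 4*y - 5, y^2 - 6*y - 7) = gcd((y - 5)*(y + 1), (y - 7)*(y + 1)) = y + 1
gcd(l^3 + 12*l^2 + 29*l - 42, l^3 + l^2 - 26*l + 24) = l^2 + 5*l - 6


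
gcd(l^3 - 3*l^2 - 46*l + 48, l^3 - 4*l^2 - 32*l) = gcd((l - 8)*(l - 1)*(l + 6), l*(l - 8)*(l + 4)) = l - 8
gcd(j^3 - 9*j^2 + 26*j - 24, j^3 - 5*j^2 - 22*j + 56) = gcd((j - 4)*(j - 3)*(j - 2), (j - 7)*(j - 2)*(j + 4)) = j - 2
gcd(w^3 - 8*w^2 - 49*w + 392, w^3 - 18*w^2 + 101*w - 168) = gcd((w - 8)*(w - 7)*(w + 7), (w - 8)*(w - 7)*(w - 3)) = w^2 - 15*w + 56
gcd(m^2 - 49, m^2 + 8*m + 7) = m + 7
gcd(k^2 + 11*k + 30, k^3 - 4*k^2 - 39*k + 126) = k + 6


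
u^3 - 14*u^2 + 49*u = u*(u - 7)^2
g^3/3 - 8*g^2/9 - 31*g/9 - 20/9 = (g/3 + 1/3)*(g - 5)*(g + 4/3)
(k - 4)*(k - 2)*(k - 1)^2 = k^4 - 8*k^3 + 21*k^2 - 22*k + 8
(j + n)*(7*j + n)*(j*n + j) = 7*j^3*n + 7*j^3 + 8*j^2*n^2 + 8*j^2*n + j*n^3 + j*n^2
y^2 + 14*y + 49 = (y + 7)^2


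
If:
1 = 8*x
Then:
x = 1/8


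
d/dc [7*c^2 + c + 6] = 14*c + 1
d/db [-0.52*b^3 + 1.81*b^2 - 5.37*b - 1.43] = -1.56*b^2 + 3.62*b - 5.37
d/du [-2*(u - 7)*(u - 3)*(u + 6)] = -6*u^2 + 16*u + 78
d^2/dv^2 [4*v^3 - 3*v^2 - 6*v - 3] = 24*v - 6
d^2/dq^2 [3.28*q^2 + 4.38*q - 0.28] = 6.56000000000000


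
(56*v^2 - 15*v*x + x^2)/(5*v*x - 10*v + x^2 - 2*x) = (56*v^2 - 15*v*x + x^2)/(5*v*x - 10*v + x^2 - 2*x)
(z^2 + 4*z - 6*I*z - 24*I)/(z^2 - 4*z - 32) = (z - 6*I)/(z - 8)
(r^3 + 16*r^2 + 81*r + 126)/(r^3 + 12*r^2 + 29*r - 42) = (r + 3)/(r - 1)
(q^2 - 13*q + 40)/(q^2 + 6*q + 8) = (q^2 - 13*q + 40)/(q^2 + 6*q + 8)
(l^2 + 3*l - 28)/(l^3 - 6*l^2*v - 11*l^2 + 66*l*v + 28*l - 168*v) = (-l - 7)/(-l^2 + 6*l*v + 7*l - 42*v)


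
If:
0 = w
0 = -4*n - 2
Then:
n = -1/2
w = 0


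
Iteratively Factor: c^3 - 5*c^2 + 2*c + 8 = (c + 1)*(c^2 - 6*c + 8) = (c - 2)*(c + 1)*(c - 4)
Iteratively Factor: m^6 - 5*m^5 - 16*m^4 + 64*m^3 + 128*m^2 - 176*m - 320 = (m - 2)*(m^5 - 3*m^4 - 22*m^3 + 20*m^2 + 168*m + 160) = (m - 2)*(m + 2)*(m^4 - 5*m^3 - 12*m^2 + 44*m + 80) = (m - 5)*(m - 2)*(m + 2)*(m^3 - 12*m - 16) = (m - 5)*(m - 2)*(m + 2)^2*(m^2 - 2*m - 8) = (m - 5)*(m - 2)*(m + 2)^3*(m - 4)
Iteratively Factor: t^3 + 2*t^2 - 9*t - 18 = (t + 3)*(t^2 - t - 6) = (t + 2)*(t + 3)*(t - 3)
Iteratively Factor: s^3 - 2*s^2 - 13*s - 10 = (s + 2)*(s^2 - 4*s - 5) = (s + 1)*(s + 2)*(s - 5)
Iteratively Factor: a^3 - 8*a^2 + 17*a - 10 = (a - 2)*(a^2 - 6*a + 5) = (a - 5)*(a - 2)*(a - 1)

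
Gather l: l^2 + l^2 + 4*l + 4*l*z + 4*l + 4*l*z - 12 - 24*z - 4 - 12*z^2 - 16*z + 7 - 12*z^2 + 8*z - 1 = 2*l^2 + l*(8*z + 8) - 24*z^2 - 32*z - 10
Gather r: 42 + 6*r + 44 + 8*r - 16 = 14*r + 70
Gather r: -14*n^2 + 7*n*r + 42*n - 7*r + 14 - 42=-14*n^2 + 42*n + r*(7*n - 7) - 28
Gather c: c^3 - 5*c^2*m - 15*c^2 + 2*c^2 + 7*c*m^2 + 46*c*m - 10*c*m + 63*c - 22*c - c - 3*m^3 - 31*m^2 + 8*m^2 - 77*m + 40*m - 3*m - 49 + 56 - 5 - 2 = c^3 + c^2*(-5*m - 13) + c*(7*m^2 + 36*m + 40) - 3*m^3 - 23*m^2 - 40*m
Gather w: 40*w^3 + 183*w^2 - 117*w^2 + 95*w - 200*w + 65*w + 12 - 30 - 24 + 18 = 40*w^3 + 66*w^2 - 40*w - 24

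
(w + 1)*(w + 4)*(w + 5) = w^3 + 10*w^2 + 29*w + 20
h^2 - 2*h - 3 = (h - 3)*(h + 1)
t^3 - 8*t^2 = t^2*(t - 8)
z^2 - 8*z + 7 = (z - 7)*(z - 1)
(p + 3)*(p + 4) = p^2 + 7*p + 12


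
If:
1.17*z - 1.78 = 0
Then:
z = 1.52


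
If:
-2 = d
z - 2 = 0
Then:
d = -2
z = 2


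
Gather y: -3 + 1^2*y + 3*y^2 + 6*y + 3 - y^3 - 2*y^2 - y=-y^3 + y^2 + 6*y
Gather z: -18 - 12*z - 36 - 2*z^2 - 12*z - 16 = -2*z^2 - 24*z - 70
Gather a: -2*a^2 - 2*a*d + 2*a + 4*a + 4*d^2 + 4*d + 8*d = -2*a^2 + a*(6 - 2*d) + 4*d^2 + 12*d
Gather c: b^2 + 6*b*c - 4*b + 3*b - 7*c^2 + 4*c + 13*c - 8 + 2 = b^2 - b - 7*c^2 + c*(6*b + 17) - 6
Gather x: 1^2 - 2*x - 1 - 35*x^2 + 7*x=-35*x^2 + 5*x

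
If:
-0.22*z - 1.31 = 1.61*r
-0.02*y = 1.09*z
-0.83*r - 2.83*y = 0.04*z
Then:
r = -0.81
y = 0.24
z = -0.00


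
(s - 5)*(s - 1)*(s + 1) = s^3 - 5*s^2 - s + 5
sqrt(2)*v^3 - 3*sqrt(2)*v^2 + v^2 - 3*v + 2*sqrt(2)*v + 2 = (v - 2)*(v - 1)*(sqrt(2)*v + 1)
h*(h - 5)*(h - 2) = h^3 - 7*h^2 + 10*h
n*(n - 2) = n^2 - 2*n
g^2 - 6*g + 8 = (g - 4)*(g - 2)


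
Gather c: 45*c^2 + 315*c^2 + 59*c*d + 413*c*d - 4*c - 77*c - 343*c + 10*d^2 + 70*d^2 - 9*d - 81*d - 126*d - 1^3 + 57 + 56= 360*c^2 + c*(472*d - 424) + 80*d^2 - 216*d + 112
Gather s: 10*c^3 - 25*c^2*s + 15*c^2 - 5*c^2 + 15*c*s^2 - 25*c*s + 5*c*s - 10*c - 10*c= 10*c^3 + 10*c^2 + 15*c*s^2 - 20*c + s*(-25*c^2 - 20*c)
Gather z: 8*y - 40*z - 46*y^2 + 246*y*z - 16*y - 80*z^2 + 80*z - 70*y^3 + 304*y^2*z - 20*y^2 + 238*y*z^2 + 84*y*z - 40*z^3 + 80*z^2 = -70*y^3 - 66*y^2 + 238*y*z^2 - 8*y - 40*z^3 + z*(304*y^2 + 330*y + 40)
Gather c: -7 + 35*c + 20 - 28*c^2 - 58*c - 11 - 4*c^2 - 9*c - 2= -32*c^2 - 32*c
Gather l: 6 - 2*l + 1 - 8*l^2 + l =-8*l^2 - l + 7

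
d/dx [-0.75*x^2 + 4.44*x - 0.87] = 4.44 - 1.5*x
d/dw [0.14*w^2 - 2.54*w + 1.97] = 0.28*w - 2.54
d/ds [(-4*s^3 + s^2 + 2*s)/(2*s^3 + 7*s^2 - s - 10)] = 5*(-6*s^4 + 21*s^2 - 4*s - 4)/(4*s^6 + 28*s^5 + 45*s^4 - 54*s^3 - 139*s^2 + 20*s + 100)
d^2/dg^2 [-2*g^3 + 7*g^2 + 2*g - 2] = 14 - 12*g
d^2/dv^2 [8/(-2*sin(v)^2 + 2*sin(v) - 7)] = 16*(8*sin(v)^4 - 6*sin(v)^3 - 38*sin(v)^2 + 19*sin(v) + 10)/(-2*sin(v) - cos(2*v) + 8)^3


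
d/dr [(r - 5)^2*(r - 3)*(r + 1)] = 4*r^3 - 36*r^2 + 84*r - 20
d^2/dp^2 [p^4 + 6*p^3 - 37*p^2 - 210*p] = 12*p^2 + 36*p - 74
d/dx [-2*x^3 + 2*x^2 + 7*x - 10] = -6*x^2 + 4*x + 7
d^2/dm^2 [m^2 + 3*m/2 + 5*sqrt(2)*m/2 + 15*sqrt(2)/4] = 2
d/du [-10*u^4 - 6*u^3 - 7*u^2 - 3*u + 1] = -40*u^3 - 18*u^2 - 14*u - 3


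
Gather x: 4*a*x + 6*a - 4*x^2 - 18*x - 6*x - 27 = 6*a - 4*x^2 + x*(4*a - 24) - 27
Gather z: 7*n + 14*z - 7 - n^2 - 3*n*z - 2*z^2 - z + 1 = -n^2 + 7*n - 2*z^2 + z*(13 - 3*n) - 6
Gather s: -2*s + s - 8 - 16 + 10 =-s - 14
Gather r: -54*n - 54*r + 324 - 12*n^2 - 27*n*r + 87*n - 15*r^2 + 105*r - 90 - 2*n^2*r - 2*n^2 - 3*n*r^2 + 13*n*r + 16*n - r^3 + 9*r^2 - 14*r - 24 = -14*n^2 + 49*n - r^3 + r^2*(-3*n - 6) + r*(-2*n^2 - 14*n + 37) + 210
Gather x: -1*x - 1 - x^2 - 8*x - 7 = -x^2 - 9*x - 8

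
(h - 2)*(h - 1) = h^2 - 3*h + 2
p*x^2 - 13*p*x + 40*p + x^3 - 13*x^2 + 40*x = (p + x)*(x - 8)*(x - 5)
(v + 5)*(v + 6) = v^2 + 11*v + 30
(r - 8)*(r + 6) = r^2 - 2*r - 48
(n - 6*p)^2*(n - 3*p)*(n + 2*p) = n^4 - 13*n^3*p + 42*n^2*p^2 + 36*n*p^3 - 216*p^4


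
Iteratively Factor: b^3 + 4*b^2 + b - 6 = (b + 2)*(b^2 + 2*b - 3) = (b - 1)*(b + 2)*(b + 3)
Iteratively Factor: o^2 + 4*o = (o)*(o + 4)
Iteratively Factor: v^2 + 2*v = (v + 2)*(v)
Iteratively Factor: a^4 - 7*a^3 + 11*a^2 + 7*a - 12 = (a - 4)*(a^3 - 3*a^2 - a + 3) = (a - 4)*(a - 1)*(a^2 - 2*a - 3) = (a - 4)*(a - 1)*(a + 1)*(a - 3)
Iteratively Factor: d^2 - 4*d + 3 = (d - 1)*(d - 3)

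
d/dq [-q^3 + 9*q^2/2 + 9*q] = -3*q^2 + 9*q + 9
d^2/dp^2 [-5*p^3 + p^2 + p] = 2 - 30*p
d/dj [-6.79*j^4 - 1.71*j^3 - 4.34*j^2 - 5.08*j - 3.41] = -27.16*j^3 - 5.13*j^2 - 8.68*j - 5.08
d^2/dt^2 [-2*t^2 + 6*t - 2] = -4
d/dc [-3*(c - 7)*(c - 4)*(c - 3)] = -9*c^2 + 84*c - 183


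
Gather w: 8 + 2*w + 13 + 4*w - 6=6*w + 15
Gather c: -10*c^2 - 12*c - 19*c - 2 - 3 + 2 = -10*c^2 - 31*c - 3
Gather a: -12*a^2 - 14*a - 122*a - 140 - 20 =-12*a^2 - 136*a - 160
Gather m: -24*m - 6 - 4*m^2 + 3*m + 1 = -4*m^2 - 21*m - 5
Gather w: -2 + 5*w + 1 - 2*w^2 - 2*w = -2*w^2 + 3*w - 1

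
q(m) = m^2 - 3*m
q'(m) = 2*m - 3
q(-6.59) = 63.20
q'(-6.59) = -16.18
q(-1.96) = 9.72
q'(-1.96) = -6.92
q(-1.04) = 4.20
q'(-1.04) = -5.08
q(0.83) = -1.80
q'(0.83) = -1.34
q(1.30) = -2.21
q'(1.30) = -0.40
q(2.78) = -0.61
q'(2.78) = 2.56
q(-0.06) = 0.18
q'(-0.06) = -3.12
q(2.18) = -1.79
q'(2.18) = 1.36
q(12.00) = 108.00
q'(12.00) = 21.00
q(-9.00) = 108.00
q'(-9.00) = -21.00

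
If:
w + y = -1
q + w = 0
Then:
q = y + 1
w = -y - 1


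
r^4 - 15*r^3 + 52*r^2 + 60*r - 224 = (r - 8)*(r - 7)*(r - 2)*(r + 2)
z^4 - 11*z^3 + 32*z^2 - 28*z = z*(z - 7)*(z - 2)^2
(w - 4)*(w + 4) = w^2 - 16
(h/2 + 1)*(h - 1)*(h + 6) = h^3/2 + 7*h^2/2 + 2*h - 6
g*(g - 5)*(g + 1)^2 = g^4 - 3*g^3 - 9*g^2 - 5*g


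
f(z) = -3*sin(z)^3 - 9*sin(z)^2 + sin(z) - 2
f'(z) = -9*sin(z)^2*cos(z) - 18*sin(z)*cos(z) + cos(z)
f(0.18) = -2.13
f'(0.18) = -2.47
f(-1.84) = -8.64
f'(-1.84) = -2.66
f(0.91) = -8.30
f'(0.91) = -11.55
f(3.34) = -2.52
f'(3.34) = -4.12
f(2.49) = -5.37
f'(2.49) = 10.52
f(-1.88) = -8.53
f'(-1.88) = -3.04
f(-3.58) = -3.43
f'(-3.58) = 7.48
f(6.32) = -1.98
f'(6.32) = 0.33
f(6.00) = -2.92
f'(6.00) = 5.11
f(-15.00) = -5.63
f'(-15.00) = -6.76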